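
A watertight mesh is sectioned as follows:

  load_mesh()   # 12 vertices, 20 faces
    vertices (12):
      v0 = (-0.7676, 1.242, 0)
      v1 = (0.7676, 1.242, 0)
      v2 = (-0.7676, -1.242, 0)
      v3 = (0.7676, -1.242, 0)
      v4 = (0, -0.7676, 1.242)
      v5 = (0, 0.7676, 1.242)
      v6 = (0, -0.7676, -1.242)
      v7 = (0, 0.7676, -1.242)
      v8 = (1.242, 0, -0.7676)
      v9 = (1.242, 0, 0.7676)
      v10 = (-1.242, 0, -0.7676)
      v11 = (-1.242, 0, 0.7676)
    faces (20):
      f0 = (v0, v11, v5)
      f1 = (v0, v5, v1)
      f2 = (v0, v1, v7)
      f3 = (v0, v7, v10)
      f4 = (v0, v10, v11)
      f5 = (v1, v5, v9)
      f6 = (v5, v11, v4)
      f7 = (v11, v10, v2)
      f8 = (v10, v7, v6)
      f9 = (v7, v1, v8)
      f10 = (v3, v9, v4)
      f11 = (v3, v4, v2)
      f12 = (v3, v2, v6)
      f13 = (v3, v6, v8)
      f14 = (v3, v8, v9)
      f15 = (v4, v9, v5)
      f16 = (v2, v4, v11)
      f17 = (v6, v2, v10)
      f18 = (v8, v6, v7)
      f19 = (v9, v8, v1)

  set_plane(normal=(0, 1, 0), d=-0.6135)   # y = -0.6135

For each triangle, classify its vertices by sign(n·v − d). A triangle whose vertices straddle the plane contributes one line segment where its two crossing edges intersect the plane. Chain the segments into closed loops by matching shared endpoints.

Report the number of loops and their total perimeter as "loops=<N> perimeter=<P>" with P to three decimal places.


Straddling triangles (10 of 20):
  (v5,v11,v4) [++-] → (-0.249338, -0.6135, 1.14676)–(0, -0.6135, 1.242)  len=0.2669
  (v11,v10,v2) [++-] → (-1.00766, -0.6135, -0.388435)–(-1.00766, -0.6135, 0.388435)  len=0.7769
  (v10,v7,v6) [++-] → (0, -0.6135, -1.242)–(-0.249338, -0.6135, -1.14676)  len=0.2669
  (v3,v9,v4) [-+-] → (1.00766, -0.6135, 0.388435)–(0.249338, -0.6135, 1.14676)  len=1.0724
  (v3,v6,v8) [--+] → (0.249338, -0.6135, -1.14676)–(1.00766, -0.6135, -0.388435)  len=1.0724
  (v3,v8,v9) [-++] → (1.00766, -0.6135, -0.388435)–(1.00766, -0.6135, 0.388435)  len=0.7769
  (v4,v9,v5) [-++] → (0.249338, -0.6135, 1.14676)–(0, -0.6135, 1.242)  len=0.2669
  (v2,v4,v11) [--+] → (-0.249338, -0.6135, 1.14676)–(-1.00766, -0.6135, 0.388435)  len=1.0724
  (v6,v2,v10) [--+] → (-1.00766, -0.6135, -0.388435)–(-0.249338, -0.6135, -1.14676)  len=1.0724
  (v8,v6,v7) [+-+] → (0.249338, -0.6135, -1.14676)–(0, -0.6135, -1.242)  len=0.2669

Chained into 1 loop(s):
  loop 1: 10 segments, perimeter = 6.9111
Total perimeter = 6.911

loops=1 perimeter=6.911


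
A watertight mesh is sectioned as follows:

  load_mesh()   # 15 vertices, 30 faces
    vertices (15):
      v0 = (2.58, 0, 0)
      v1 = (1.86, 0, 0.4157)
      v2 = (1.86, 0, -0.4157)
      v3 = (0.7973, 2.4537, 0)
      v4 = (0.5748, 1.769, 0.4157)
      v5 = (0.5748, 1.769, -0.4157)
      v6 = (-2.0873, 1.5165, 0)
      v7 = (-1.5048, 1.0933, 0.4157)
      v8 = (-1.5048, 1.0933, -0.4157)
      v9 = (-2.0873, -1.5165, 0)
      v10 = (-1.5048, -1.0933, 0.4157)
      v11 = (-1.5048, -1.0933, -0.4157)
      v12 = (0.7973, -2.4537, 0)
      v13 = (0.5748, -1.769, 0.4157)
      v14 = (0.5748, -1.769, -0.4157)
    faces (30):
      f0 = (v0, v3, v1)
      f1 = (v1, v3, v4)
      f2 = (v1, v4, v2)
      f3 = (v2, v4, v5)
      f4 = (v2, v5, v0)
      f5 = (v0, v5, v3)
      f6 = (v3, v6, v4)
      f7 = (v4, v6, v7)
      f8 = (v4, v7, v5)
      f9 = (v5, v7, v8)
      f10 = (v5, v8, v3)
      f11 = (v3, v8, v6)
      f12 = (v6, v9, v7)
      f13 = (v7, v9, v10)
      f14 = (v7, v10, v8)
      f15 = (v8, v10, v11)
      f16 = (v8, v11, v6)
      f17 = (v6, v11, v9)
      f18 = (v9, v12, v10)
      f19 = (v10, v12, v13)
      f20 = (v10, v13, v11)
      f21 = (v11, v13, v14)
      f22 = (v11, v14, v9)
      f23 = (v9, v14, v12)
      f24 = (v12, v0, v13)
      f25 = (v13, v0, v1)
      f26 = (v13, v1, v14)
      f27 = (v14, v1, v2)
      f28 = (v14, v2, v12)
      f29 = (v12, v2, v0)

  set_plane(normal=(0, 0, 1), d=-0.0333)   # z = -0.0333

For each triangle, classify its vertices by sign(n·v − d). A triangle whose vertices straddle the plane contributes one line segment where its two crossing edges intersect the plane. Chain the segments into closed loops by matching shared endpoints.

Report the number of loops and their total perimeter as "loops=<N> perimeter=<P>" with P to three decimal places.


loops=2 perimeter=25.759

Straddling triangles (20 of 30):
  (v1,v4,v2) [++-] → (1.26888, 0.813646, -0.0333)–(1.86, 0, -0.0333)  len=1.0057
  (v2,v4,v5) [-+-] → (1.26888, 0.813646, -0.0333)–(0.5748, 1.769, -0.0333)  len=1.1809
  (v2,v5,v0) [--+] → (2.41937, 0.141707, -0.0333)–(2.52232, 0, -0.0333)  len=0.1752
  (v0,v5,v3) [+-+] → (2.41937, 0.141707, -0.0333)–(0.779476, 2.39885, -0.0333)  len=2.7900
  (v4,v7,v5) [++-] → (-0.381706, 1.45821, -0.0333)–(0.5748, 1.769, -0.0333)  len=1.0057
  (v5,v7,v8) [-+-] → (-0.381706, 1.45821, -0.0333)–(-1.5048, 1.0933, -0.0333)  len=1.1809
  (v5,v8,v3) [--+] → (0.612888, 2.34472, -0.0333)–(0.779476, 2.39885, -0.0333)  len=0.1752
  (v3,v8,v6) [+-+] → (0.612888, 2.34472, -0.0333)–(-2.04064, 1.4826, -0.0333)  len=2.7901
  (v7,v10,v8) [++-] → (-1.5048, 0.0875797, -0.0333)–(-1.5048, 1.0933, -0.0333)  len=1.0057
  (v8,v10,v11) [-+-] → (-1.5048, 0.0875797, -0.0333)–(-1.5048, -1.0933, -0.0333)  len=1.1809
  (v8,v11,v6) [--+] → (-2.04064, 1.30744, -0.0333)–(-2.04064, 1.4826, -0.0333)  len=0.1752
  (v6,v11,v9) [+-+] → (-2.04064, 1.30744, -0.0333)–(-2.04064, -1.4826, -0.0333)  len=2.7900
  (v10,v13,v11) [++-] → (-0.548294, -1.40409, -0.0333)–(-1.5048, -1.0933, -0.0333)  len=1.0057
  (v11,v13,v14) [-+-] → (-0.548294, -1.40409, -0.0333)–(0.5748, -1.769, -0.0333)  len=1.1809
  (v11,v14,v9) [--+] → (-1.87405, -1.53673, -0.0333)–(-2.04064, -1.4826, -0.0333)  len=0.1752
  (v9,v14,v12) [+-+] → (-1.87405, -1.53673, -0.0333)–(0.779476, -2.39885, -0.0333)  len=2.7901
  (v13,v1,v14) [++-] → (1.16592, -0.955354, -0.0333)–(0.5748, -1.769, -0.0333)  len=1.0057
  (v14,v1,v2) [-+-] → (1.16592, -0.955354, -0.0333)–(1.86, 0, -0.0333)  len=1.1809
  (v14,v2,v12) [--+] → (0.882428, -2.25714, -0.0333)–(0.779476, -2.39885, -0.0333)  len=0.1752
  (v12,v2,v0) [+-+] → (0.882428, -2.25714, -0.0333)–(2.52232, 0, -0.0333)  len=2.7900

Chained into 2 loop(s):
  loop 1: 10 segments, perimeter = 10.9330
  loop 2: 10 segments, perimeter = 14.8259
Total perimeter = 25.759


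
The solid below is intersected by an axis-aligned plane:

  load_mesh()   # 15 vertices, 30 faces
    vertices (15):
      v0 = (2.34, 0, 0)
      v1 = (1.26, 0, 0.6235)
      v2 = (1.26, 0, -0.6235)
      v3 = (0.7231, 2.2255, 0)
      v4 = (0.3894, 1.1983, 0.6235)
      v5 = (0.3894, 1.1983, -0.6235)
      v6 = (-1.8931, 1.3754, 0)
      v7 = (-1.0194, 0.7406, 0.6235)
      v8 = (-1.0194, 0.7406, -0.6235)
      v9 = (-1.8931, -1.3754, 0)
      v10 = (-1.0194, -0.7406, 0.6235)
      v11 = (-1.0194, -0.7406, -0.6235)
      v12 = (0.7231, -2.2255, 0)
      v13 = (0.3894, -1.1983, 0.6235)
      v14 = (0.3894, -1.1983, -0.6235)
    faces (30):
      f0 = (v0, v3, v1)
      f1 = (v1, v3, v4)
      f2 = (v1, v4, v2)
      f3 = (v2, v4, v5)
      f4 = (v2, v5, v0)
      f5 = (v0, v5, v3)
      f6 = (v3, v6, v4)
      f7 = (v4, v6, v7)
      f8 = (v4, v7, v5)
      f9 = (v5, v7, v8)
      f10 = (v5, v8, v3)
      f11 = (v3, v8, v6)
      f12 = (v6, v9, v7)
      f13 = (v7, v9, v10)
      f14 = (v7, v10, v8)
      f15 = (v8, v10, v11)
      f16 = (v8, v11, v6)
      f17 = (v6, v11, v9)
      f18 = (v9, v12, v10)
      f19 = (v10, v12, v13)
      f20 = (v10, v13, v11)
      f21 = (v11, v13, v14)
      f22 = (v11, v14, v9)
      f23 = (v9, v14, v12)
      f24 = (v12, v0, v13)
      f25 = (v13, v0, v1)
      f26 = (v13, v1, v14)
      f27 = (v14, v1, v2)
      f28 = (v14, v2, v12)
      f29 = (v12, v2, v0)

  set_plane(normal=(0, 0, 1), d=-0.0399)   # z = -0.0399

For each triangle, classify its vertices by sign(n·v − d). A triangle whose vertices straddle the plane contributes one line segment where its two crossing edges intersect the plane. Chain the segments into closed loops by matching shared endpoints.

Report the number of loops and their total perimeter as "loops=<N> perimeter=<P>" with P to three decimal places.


loops=2 perimeter=20.754

Straddling triangles (20 of 30):
  (v1,v4,v2) [++-] → (0.852556, 0.560808, -0.0399)–(1.26, 0, -0.0399)  len=0.6932
  (v2,v4,v5) [-+-] → (0.852556, 0.560808, -0.0399)–(0.3894, 1.1983, -0.0399)  len=0.7880
  (v2,v5,v0) [--+] → (2.21517, 0.0766835, -0.0399)–(2.27089, 0, -0.0399)  len=0.0948
  (v0,v5,v3) [+-+] → (2.21517, 0.0766835, -0.0399)–(0.701745, 2.15977, -0.0399)  len=2.5748
  (v4,v7,v5) [++-] → (-0.269923, 0.984095, -0.0399)–(0.3894, 1.1983, -0.0399)  len=0.6932
  (v5,v7,v8) [-+-] → (-0.269923, 0.984095, -0.0399)–(-1.0194, 0.7406, -0.0399)  len=0.7880
  (v5,v8,v3) [--+] → (0.611591, 2.13048, -0.0399)–(0.701745, 2.15977, -0.0399)  len=0.0948
  (v3,v8,v6) [+-+] → (0.611591, 2.13048, -0.0399)–(-1.83719, 1.33478, -0.0399)  len=2.5748
  (v7,v10,v8) [++-] → (-1.0194, 0.0473936, -0.0399)–(-1.0194, 0.7406, -0.0399)  len=0.6932
  (v8,v10,v11) [-+-] → (-1.0194, 0.0473936, -0.0399)–(-1.0194, -0.7406, -0.0399)  len=0.7880
  (v8,v11,v6) [--+] → (-1.83719, 1.23999, -0.0399)–(-1.83719, 1.33478, -0.0399)  len=0.0948
  (v6,v11,v9) [+-+] → (-1.83719, 1.23999, -0.0399)–(-1.83719, -1.33478, -0.0399)  len=2.5748
  (v10,v13,v11) [++-] → (-0.360077, -0.954805, -0.0399)–(-1.0194, -0.7406, -0.0399)  len=0.6932
  (v11,v13,v14) [-+-] → (-0.360077, -0.954805, -0.0399)–(0.3894, -1.1983, -0.0399)  len=0.7880
  (v11,v14,v9) [--+] → (-1.74703, -1.36407, -0.0399)–(-1.83719, -1.33478, -0.0399)  len=0.0948
  (v9,v14,v12) [+-+] → (-1.74703, -1.36407, -0.0399)–(0.701745, -2.15977, -0.0399)  len=2.5748
  (v13,v1,v14) [++-] → (0.796844, -0.637492, -0.0399)–(0.3894, -1.1983, -0.0399)  len=0.6932
  (v14,v1,v2) [-+-] → (0.796844, -0.637492, -0.0399)–(1.26, 0, -0.0399)  len=0.7880
  (v14,v2,v12) [--+] → (0.757458, -2.08308, -0.0399)–(0.701745, -2.15977, -0.0399)  len=0.0948
  (v12,v2,v0) [+-+] → (0.757458, -2.08308, -0.0399)–(2.27089, 0, -0.0399)  len=2.5748

Chained into 2 loop(s):
  loop 1: 10 segments, perimeter = 7.4061
  loop 2: 10 segments, perimeter = 13.3480
Total perimeter = 20.754


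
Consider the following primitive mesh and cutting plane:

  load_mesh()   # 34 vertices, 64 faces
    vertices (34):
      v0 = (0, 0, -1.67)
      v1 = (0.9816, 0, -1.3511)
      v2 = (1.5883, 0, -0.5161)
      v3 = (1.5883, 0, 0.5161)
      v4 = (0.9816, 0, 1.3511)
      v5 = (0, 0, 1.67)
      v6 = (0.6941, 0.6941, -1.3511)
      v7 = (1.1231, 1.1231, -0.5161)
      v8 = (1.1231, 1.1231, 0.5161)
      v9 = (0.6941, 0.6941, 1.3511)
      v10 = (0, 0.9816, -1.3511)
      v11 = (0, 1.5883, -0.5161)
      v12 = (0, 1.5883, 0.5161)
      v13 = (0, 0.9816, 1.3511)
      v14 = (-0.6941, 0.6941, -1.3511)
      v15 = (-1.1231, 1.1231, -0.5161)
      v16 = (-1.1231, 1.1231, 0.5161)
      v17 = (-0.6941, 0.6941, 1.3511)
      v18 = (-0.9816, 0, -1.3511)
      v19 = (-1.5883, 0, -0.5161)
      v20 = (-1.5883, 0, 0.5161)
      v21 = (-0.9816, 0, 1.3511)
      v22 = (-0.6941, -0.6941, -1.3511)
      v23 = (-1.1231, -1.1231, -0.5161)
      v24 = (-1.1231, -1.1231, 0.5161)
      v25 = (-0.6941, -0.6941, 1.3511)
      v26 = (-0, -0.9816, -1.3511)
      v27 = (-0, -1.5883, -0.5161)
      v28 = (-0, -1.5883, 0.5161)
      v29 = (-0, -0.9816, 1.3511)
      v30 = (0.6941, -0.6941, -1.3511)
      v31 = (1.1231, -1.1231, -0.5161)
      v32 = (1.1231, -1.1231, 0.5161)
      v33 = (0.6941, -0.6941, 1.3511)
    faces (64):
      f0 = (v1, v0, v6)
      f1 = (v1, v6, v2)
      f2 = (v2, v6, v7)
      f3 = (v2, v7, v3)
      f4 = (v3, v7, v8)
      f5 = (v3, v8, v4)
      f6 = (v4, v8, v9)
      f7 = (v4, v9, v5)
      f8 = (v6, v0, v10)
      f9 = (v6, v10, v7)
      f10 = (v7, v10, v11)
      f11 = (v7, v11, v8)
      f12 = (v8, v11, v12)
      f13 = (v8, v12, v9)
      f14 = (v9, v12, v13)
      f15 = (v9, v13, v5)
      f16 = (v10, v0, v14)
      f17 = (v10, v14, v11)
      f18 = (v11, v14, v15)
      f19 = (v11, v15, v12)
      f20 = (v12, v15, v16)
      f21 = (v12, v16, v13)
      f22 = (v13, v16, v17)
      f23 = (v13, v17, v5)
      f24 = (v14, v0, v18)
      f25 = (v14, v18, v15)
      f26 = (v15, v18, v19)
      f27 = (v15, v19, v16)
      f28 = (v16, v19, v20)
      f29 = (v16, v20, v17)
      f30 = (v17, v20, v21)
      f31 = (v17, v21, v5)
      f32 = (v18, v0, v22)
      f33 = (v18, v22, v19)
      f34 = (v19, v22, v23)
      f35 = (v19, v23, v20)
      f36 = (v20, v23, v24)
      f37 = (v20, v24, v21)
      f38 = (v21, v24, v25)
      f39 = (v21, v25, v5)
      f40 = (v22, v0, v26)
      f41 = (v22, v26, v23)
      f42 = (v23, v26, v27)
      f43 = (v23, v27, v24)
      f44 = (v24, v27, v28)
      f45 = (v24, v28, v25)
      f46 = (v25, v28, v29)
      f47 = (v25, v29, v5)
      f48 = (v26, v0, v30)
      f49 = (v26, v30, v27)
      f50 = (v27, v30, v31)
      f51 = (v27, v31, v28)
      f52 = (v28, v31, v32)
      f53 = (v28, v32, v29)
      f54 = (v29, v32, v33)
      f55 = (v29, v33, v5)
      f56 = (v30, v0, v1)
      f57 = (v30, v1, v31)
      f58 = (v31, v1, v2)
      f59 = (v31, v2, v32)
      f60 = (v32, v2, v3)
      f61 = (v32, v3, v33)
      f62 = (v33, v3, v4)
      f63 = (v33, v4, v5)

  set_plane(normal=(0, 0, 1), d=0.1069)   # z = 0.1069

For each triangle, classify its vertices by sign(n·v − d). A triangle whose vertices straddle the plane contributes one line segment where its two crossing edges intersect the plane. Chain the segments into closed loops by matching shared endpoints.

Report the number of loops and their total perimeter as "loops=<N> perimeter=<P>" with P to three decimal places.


loops=1 perimeter=9.725

Straddling triangles (16 of 64):
  (v2,v7,v3) [--+] → (1.40388, 0.445236, 0.1069)–(1.5883, 0, 0.1069)  len=0.4819
  (v3,v7,v8) [+-+] → (1.40388, 0.445236, 0.1069)–(1.1231, 1.1231, 0.1069)  len=0.7337
  (v7,v11,v8) [--+] → (0.677864, 1.30752, 0.1069)–(1.1231, 1.1231, 0.1069)  len=0.4819
  (v8,v11,v12) [+-+] → (0.677864, 1.30752, 0.1069)–(0, 1.5883, 0.1069)  len=0.7337
  (v11,v15,v12) [--+] → (-0.445236, 1.40388, 0.1069)–(0, 1.5883, 0.1069)  len=0.4819
  (v12,v15,v16) [+-+] → (-0.445236, 1.40388, 0.1069)–(-1.1231, 1.1231, 0.1069)  len=0.7337
  (v15,v19,v16) [--+] → (-1.30752, 0.677864, 0.1069)–(-1.1231, 1.1231, 0.1069)  len=0.4819
  (v16,v19,v20) [+-+] → (-1.30752, 0.677864, 0.1069)–(-1.5883, 0, 0.1069)  len=0.7337
  (v19,v23,v20) [--+] → (-1.40388, -0.445236, 0.1069)–(-1.5883, 0, 0.1069)  len=0.4819
  (v20,v23,v24) [+-+] → (-1.40388, -0.445236, 0.1069)–(-1.1231, -1.1231, 0.1069)  len=0.7337
  (v23,v27,v24) [--+] → (-0.677864, -1.30752, 0.1069)–(-1.1231, -1.1231, 0.1069)  len=0.4819
  (v24,v27,v28) [+-+] → (-0.677864, -1.30752, 0.1069)–(0, -1.5883, 0.1069)  len=0.7337
  (v27,v31,v28) [--+] → (0.445236, -1.40388, 0.1069)–(0, -1.5883, 0.1069)  len=0.4819
  (v28,v31,v32) [+-+] → (0.445236, -1.40388, 0.1069)–(1.1231, -1.1231, 0.1069)  len=0.7337
  (v31,v2,v32) [--+] → (1.30752, -0.677864, 0.1069)–(1.1231, -1.1231, 0.1069)  len=0.4819
  (v32,v2,v3) [+-+] → (1.30752, -0.677864, 0.1069)–(1.5883, 0, 0.1069)  len=0.7337

Chained into 1 loop(s):
  loop 1: 16 segments, perimeter = 9.7251
Total perimeter = 9.725


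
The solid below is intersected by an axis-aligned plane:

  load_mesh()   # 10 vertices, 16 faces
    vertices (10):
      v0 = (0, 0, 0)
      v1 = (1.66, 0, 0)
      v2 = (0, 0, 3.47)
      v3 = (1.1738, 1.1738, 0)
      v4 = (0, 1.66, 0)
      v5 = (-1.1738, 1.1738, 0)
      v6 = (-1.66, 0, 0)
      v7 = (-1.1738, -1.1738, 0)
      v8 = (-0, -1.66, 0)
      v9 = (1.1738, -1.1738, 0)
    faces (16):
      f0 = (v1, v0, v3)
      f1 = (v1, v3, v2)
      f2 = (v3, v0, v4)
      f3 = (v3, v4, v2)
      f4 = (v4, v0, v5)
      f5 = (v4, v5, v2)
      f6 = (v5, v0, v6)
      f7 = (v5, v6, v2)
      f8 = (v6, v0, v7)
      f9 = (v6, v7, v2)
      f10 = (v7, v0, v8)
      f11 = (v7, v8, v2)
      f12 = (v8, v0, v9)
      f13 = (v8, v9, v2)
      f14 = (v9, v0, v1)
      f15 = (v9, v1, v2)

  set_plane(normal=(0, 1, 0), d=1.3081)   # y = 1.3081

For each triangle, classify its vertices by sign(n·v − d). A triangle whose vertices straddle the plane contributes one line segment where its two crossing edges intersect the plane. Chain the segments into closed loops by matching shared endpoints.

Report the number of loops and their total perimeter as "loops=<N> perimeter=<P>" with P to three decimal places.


Straddling triangles (4 of 16):
  (v3,v0,v4) [--+] → (0, 1.3081, 0)–(0.849569, 1.3081, 0)  len=0.8496
  (v3,v4,v2) [-+-] → (0.849569, 1.3081, 0)–(0, 1.3081, 0.735598)  len=1.1238
  (v4,v0,v5) [+--] → (0, 1.3081, 0)–(-0.849569, 1.3081, 0)  len=0.8496
  (v4,v5,v2) [+--] → (-0.849569, 1.3081, 0)–(0, 1.3081, 0.735598)  len=1.1238

Chained into 1 loop(s):
  loop 1: 4 segments, perimeter = 3.9467
Total perimeter = 3.947

loops=1 perimeter=3.947


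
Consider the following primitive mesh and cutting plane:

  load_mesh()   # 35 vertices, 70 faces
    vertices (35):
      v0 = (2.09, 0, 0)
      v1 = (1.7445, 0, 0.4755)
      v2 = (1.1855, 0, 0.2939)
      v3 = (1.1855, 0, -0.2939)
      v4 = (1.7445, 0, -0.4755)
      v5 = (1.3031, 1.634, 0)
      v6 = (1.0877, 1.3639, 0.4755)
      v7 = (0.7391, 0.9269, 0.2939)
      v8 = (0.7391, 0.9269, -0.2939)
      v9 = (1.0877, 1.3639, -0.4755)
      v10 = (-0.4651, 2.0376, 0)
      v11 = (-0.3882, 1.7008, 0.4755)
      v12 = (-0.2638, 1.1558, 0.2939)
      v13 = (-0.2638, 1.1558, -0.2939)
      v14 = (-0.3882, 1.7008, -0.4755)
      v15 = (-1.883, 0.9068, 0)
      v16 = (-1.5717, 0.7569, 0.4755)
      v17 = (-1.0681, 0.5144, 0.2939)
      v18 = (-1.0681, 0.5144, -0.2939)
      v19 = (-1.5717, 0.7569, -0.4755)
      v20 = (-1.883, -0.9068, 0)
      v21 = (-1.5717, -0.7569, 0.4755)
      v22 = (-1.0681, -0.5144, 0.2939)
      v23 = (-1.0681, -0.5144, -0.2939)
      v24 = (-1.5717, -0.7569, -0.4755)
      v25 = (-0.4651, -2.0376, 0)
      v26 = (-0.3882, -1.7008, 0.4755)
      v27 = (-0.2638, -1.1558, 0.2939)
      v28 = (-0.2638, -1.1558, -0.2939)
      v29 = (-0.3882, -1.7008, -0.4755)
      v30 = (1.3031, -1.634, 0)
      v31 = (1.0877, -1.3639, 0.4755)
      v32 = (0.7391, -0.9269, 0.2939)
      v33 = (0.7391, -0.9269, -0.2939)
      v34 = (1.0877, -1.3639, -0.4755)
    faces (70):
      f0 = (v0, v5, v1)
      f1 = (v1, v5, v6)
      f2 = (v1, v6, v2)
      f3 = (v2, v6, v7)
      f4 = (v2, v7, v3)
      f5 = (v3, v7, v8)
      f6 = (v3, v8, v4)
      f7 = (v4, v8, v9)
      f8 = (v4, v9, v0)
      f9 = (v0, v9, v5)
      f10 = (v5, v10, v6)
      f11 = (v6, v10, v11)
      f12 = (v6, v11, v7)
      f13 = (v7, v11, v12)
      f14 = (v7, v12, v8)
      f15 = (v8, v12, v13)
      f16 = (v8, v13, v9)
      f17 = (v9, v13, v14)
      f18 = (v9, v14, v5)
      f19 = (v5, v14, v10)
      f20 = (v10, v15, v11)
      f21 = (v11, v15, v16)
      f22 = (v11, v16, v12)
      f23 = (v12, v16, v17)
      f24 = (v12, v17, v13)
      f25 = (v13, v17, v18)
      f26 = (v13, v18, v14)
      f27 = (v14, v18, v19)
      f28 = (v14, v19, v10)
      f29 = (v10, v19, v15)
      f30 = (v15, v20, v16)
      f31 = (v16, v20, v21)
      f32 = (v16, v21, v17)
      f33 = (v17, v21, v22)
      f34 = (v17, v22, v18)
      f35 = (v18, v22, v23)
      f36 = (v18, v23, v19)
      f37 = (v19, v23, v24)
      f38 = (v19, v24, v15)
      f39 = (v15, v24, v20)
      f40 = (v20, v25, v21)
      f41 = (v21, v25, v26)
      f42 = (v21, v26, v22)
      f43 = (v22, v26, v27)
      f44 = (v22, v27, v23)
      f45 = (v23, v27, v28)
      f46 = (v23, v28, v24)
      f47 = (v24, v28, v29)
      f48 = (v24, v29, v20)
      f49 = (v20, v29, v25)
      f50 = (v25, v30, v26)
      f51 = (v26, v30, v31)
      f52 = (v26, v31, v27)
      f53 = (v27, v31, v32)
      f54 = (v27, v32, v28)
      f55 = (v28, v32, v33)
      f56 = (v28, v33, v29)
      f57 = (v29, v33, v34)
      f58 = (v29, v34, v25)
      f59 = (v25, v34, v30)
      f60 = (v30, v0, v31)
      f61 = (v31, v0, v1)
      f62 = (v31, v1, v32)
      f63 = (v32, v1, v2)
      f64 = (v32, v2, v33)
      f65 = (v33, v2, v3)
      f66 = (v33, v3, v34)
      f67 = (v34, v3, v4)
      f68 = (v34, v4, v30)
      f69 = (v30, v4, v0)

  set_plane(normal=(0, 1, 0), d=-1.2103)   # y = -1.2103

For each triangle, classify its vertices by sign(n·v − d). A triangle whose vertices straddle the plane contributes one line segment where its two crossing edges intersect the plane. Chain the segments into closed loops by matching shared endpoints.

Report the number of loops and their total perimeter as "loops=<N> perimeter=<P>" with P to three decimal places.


loops=1 perimeter=6.949

Straddling triangles (18 of 70):
  (v20,v25,v21) [+-+] → (-1.50244, -1.2103, 0)–(-1.17994, -1.2103, 0.307161)  len=0.4454
  (v21,v25,v26) [+--] → (-1.17994, -1.2103, 0.307161)–(-1.00321, -1.2103, 0.4755)  len=0.2441
  (v21,v26,v22) [+-+] → (-1.00321, -1.2103, 0.4755)–(-0.669295, -1.2103, 0.40042)  len=0.3423
  (v22,v26,v27) [+-+] → (-0.669295, -1.2103, 0.40042)–(-0.27624, -1.2103, 0.31206)  len=0.4029
  (v24,v28,v29) [++-] → (-0.27624, -1.2103, -0.31206)–(-1.00321, -1.2103, -0.4755)  len=0.7451
  (v24,v29,v20) [+-+] → (-1.00321, -1.2103, -0.4755)–(-1.31162, -1.2103, -0.181756)  len=0.4259
  (v20,v29,v25) [+--] → (-1.31162, -1.2103, -0.181756)–(-1.50244, -1.2103, 0)  len=0.2635
  (v26,v31,v27) [--+] → (0.0901488, -1.2103, 0.34146)–(-0.27624, -1.2103, 0.31206)  len=0.3676
  (v27,v31,v32) [+-+] → (0.0901488, -1.2103, 0.34146)–(0.965171, -1.2103, 0.41167)  len=0.8778
  (v28,v33,v29) [++-] → (0.326286, -1.2103, -0.360401)–(-0.27624, -1.2103, -0.31206)  len=0.6045
  (v29,v33,v34) [-+-] → (0.326286, -1.2103, -0.360401)–(0.965171, -1.2103, -0.41167)  len=0.6409
  (v30,v0,v31) [-+-] → (1.50714, -1.2103, 0)–(1.20058, -1.2103, 0.42195)  len=0.5216
  (v31,v0,v1) [-++] → (1.20058, -1.2103, 0.42195)–(1.16167, -1.2103, 0.4755)  len=0.0662
  (v31,v1,v32) [-++] → (1.16167, -1.2103, 0.4755)–(0.965171, -1.2103, 0.41167)  len=0.2066
  (v33,v3,v34) [++-] → (1.09871, -1.2103, -0.455049)–(0.965171, -1.2103, -0.41167)  len=0.1404
  (v34,v3,v4) [-++] → (1.09871, -1.2103, -0.455049)–(1.16167, -1.2103, -0.4755)  len=0.0662
  (v34,v4,v30) [-+-] → (1.16167, -1.2103, -0.4755)–(1.41756, -1.2103, -0.123298)  len=0.4353
  (v30,v4,v0) [-++] → (1.41756, -1.2103, -0.123298)–(1.50714, -1.2103, 0)  len=0.1524

Chained into 1 loop(s):
  loop 1: 18 segments, perimeter = 6.9486
Total perimeter = 6.949


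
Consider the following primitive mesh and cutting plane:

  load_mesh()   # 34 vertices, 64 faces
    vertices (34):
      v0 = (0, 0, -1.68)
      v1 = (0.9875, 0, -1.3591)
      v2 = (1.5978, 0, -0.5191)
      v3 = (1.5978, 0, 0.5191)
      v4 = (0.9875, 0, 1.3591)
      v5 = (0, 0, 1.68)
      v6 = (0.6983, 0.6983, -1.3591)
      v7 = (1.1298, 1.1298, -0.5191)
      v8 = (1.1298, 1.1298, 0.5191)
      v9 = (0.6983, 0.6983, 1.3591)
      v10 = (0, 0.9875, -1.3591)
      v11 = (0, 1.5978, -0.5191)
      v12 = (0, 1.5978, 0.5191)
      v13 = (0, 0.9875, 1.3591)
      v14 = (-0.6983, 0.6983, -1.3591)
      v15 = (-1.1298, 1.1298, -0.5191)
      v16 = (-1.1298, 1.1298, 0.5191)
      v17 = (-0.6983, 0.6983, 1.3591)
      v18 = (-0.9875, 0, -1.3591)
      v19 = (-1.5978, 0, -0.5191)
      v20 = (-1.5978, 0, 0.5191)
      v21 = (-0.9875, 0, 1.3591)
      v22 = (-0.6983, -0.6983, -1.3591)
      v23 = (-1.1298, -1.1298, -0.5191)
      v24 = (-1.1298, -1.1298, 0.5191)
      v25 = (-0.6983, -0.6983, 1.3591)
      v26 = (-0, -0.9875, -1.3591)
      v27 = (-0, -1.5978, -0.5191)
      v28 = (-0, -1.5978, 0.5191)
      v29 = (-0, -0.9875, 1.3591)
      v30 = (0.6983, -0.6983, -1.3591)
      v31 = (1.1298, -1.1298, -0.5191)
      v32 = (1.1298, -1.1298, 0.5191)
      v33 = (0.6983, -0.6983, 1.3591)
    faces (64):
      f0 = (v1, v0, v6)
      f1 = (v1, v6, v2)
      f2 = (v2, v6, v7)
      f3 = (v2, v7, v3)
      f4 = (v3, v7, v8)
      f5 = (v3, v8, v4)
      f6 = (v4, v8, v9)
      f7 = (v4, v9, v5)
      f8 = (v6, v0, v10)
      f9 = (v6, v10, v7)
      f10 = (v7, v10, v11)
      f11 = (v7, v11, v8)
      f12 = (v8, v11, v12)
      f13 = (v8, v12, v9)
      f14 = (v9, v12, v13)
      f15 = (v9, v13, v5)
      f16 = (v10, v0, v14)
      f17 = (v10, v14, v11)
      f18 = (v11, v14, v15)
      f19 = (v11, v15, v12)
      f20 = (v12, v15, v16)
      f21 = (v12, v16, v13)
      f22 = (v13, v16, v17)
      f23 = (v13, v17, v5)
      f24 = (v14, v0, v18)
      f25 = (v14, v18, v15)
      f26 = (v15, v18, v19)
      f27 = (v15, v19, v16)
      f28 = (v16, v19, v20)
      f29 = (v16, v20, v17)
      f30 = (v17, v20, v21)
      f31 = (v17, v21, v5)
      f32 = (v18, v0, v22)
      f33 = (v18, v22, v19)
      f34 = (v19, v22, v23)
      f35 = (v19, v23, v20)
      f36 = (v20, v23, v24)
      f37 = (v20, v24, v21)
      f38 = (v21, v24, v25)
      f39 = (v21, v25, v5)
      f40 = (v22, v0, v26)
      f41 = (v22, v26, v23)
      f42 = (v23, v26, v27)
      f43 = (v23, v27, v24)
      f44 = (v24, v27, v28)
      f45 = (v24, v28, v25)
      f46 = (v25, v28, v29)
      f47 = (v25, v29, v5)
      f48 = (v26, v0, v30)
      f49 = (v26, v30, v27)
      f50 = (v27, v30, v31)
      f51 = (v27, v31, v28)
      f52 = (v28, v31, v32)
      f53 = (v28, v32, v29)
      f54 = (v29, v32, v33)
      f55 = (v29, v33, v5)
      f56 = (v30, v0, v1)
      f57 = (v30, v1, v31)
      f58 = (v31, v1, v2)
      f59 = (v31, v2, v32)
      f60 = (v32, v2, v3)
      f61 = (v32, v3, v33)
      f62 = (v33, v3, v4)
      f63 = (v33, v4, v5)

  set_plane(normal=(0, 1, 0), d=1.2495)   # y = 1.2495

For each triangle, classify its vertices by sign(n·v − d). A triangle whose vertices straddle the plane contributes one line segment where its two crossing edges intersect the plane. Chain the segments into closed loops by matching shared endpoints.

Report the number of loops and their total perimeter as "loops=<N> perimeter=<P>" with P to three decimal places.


Straddling triangles (10 of 64):
  (v7,v10,v11) [--+] → (0, 1.2495, -0.99849)–(0.840832, 1.2495, -0.5191)  len=0.9679
  (v7,v11,v8) [-+-] → (0.840832, 1.2495, -0.5191)–(0.840832, 1.2495, 0.25356)  len=0.7727
  (v8,v11,v12) [-++] → (0.840832, 1.2495, 0.25356)–(0.840832, 1.2495, 0.5191)  len=0.2655
  (v8,v12,v9) [-+-] → (0.840832, 1.2495, 0.5191)–(0.270392, 1.2495, 0.844361)  len=0.6567
  (v9,v12,v13) [-+-] → (0.270392, 1.2495, 0.844361)–(0, 1.2495, 0.99849)  len=0.3112
  (v10,v14,v11) [--+] → (-0.270392, 1.2495, -0.844361)–(0, 1.2495, -0.99849)  len=0.3112
  (v11,v14,v15) [+--] → (-0.270392, 1.2495, -0.844361)–(-0.840832, 1.2495, -0.5191)  len=0.6567
  (v11,v15,v12) [+-+] → (-0.840832, 1.2495, -0.5191)–(-0.840832, 1.2495, -0.25356)  len=0.2655
  (v12,v15,v16) [+--] → (-0.840832, 1.2495, -0.25356)–(-0.840832, 1.2495, 0.5191)  len=0.7727
  (v12,v16,v13) [+--] → (-0.840832, 1.2495, 0.5191)–(0, 1.2495, 0.99849)  len=0.9679

Chained into 1 loop(s):
  loop 1: 10 segments, perimeter = 5.9480
Total perimeter = 5.948

loops=1 perimeter=5.948


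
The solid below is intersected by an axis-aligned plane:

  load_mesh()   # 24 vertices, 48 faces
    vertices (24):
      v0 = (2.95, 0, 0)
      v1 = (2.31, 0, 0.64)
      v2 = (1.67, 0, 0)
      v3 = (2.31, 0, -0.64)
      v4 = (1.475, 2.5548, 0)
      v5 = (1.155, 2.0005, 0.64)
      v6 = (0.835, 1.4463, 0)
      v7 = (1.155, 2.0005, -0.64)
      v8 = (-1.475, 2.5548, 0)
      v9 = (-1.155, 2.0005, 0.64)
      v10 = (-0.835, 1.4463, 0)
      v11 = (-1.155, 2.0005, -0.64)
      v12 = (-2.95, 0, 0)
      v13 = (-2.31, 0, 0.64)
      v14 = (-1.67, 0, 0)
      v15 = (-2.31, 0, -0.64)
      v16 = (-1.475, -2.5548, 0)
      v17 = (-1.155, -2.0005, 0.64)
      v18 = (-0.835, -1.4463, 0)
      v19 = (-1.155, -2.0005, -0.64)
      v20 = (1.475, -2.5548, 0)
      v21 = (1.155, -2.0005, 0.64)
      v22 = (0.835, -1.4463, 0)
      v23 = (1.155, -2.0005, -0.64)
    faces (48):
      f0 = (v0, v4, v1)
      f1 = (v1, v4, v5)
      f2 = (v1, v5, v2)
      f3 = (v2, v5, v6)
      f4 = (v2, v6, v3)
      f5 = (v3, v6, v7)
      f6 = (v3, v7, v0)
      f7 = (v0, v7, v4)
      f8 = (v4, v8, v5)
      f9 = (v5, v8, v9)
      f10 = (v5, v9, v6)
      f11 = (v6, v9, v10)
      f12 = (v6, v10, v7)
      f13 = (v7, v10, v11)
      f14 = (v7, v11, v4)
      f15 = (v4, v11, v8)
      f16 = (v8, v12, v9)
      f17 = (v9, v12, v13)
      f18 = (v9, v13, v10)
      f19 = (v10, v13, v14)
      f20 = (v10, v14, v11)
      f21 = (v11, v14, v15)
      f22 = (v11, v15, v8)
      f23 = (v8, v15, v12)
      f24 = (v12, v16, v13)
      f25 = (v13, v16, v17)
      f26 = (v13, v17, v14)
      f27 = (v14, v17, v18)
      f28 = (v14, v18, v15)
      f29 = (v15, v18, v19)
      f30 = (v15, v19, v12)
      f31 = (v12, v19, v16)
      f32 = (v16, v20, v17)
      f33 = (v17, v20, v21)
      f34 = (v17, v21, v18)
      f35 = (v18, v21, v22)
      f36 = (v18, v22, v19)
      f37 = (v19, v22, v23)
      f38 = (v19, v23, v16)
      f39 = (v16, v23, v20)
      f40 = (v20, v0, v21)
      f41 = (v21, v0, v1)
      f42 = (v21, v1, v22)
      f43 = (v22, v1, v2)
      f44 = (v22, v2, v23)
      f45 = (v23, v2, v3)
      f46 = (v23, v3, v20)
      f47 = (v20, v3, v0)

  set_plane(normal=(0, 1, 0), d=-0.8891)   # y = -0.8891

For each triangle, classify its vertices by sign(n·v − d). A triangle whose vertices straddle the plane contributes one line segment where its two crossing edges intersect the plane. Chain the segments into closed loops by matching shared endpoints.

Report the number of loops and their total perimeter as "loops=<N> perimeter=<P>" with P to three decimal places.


loops=2 perimeter=7.241

Straddling triangles (16 of 48):
  (v12,v16,v13) [+-+] → (-2.43668, -0.8891, 0)–(-2.01941, -0.8891, 0.417273)  len=0.5901
  (v13,v16,v17) [+--] → (-2.01941, -0.8891, 0.417273)–(-1.79667, -0.8891, 0.64)  len=0.3150
  (v13,v17,v14) [+-+] → (-1.79667, -0.8891, 0.64)–(-1.44111, -0.8891, 0.284441)  len=0.5028
  (v14,v17,v18) [+--] → (-1.44111, -0.8891, 0.284441)–(-1.15669, -0.8891, 0)  len=0.4022
  (v14,v18,v15) [+-+] → (-1.15669, -0.8891, 0)–(-1.40326, -0.8891, -0.246566)  len=0.3487
  (v15,v18,v19) [+--] → (-1.40326, -0.8891, -0.246566)–(-1.79667, -0.8891, -0.64)  len=0.5564
  (v15,v19,v12) [+-+] → (-1.79667, -0.8891, -0.64)–(-2.15223, -0.8891, -0.284441)  len=0.5028
  (v12,v19,v16) [+--] → (-2.15223, -0.8891, -0.284441)–(-2.43668, -0.8891, 0)  len=0.4023
  (v20,v0,v21) [-+-] → (2.43668, -0.8891, 0)–(2.15223, -0.8891, 0.284441)  len=0.4023
  (v21,v0,v1) [-++] → (2.15223, -0.8891, 0.284441)–(1.79667, -0.8891, 0.64)  len=0.5028
  (v21,v1,v22) [-+-] → (1.79667, -0.8891, 0.64)–(1.40326, -0.8891, 0.246566)  len=0.5564
  (v22,v1,v2) [-++] → (1.40326, -0.8891, 0.246566)–(1.15669, -0.8891, 0)  len=0.3487
  (v22,v2,v23) [-+-] → (1.15669, -0.8891, 0)–(1.44111, -0.8891, -0.284441)  len=0.4022
  (v23,v2,v3) [-++] → (1.44111, -0.8891, -0.284441)–(1.79667, -0.8891, -0.64)  len=0.5028
  (v23,v3,v20) [-+-] → (1.79667, -0.8891, -0.64)–(2.01941, -0.8891, -0.417273)  len=0.3150
  (v20,v3,v0) [-++] → (2.01941, -0.8891, -0.417273)–(2.43668, -0.8891, 0)  len=0.5901

Chained into 2 loop(s):
  loop 1: 8 segments, perimeter = 3.6204
  loop 2: 8 segments, perimeter = 3.6204
Total perimeter = 7.241


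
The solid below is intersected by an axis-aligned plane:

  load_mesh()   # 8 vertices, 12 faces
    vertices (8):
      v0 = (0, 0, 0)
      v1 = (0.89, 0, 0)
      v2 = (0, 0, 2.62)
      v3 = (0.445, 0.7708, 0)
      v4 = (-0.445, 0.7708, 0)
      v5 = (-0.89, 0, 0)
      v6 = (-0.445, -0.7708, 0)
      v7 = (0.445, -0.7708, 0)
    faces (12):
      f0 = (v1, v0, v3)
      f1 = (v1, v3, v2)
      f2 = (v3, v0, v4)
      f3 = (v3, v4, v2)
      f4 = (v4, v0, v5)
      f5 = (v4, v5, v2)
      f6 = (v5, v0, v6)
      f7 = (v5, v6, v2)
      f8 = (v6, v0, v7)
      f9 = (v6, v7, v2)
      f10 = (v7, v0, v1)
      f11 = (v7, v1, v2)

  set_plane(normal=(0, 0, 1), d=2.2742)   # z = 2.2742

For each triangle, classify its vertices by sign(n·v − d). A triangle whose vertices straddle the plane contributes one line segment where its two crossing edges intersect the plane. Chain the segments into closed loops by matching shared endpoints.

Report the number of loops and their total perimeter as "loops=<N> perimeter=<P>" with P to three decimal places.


Straddling triangles (6 of 12):
  (v1,v3,v2) [--+] → (0.0587332, 0.101734, 2.2742)–(0.117466, 0, 2.2742)  len=0.1175
  (v3,v4,v2) [--+] → (-0.0587332, 0.101734, 2.2742)–(0.0587332, 0.101734, 2.2742)  len=0.1175
  (v4,v5,v2) [--+] → (-0.117466, 0, 2.2742)–(-0.0587332, 0.101734, 2.2742)  len=0.1175
  (v5,v6,v2) [--+] → (-0.0587332, -0.101734, 2.2742)–(-0.117466, 0, 2.2742)  len=0.1175
  (v6,v7,v2) [--+] → (0.0587332, -0.101734, 2.2742)–(-0.0587332, -0.101734, 2.2742)  len=0.1175
  (v7,v1,v2) [--+] → (0.117466, 0, 2.2742)–(0.0587332, -0.101734, 2.2742)  len=0.1175

Chained into 1 loop(s):
  loop 1: 6 segments, perimeter = 0.7048
Total perimeter = 0.705

loops=1 perimeter=0.705


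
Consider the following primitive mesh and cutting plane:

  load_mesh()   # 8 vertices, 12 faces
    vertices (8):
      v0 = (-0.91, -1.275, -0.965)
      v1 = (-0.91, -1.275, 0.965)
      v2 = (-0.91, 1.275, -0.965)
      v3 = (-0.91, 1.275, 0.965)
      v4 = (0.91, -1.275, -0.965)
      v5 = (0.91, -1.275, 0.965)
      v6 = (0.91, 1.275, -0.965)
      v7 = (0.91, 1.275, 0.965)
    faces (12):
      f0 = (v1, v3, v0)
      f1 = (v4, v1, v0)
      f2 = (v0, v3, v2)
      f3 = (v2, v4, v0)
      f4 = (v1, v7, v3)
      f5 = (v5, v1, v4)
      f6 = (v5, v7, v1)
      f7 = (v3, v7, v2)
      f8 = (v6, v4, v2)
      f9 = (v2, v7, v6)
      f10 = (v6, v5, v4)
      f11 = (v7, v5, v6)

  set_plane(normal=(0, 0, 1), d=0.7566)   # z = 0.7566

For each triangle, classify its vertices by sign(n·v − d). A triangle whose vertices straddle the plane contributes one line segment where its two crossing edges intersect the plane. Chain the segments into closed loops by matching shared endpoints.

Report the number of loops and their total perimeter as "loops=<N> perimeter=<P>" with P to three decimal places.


Straddling triangles (8 of 12):
  (v1,v3,v0) [++-] → (-0.91, 0.999653, 0.7566)–(-0.91, -1.275, 0.7566)  len=2.2747
  (v4,v1,v0) [-+-] → (-0.713478, -1.275, 0.7566)–(-0.91, -1.275, 0.7566)  len=0.1965
  (v0,v3,v2) [-+-] → (-0.91, 0.999653, 0.7566)–(-0.91, 1.275, 0.7566)  len=0.2753
  (v5,v1,v4) [++-] → (-0.713478, -1.275, 0.7566)–(0.91, -1.275, 0.7566)  len=1.6235
  (v3,v7,v2) [++-] → (0.713478, 1.275, 0.7566)–(-0.91, 1.275, 0.7566)  len=1.6235
  (v2,v7,v6) [-+-] → (0.713478, 1.275, 0.7566)–(0.91, 1.275, 0.7566)  len=0.1965
  (v6,v5,v4) [-+-] → (0.91, -0.999653, 0.7566)–(0.91, -1.275, 0.7566)  len=0.2753
  (v7,v5,v6) [++-] → (0.91, -0.999653, 0.7566)–(0.91, 1.275, 0.7566)  len=2.2747

Chained into 1 loop(s):
  loop 1: 8 segments, perimeter = 8.7400
Total perimeter = 8.740

loops=1 perimeter=8.740


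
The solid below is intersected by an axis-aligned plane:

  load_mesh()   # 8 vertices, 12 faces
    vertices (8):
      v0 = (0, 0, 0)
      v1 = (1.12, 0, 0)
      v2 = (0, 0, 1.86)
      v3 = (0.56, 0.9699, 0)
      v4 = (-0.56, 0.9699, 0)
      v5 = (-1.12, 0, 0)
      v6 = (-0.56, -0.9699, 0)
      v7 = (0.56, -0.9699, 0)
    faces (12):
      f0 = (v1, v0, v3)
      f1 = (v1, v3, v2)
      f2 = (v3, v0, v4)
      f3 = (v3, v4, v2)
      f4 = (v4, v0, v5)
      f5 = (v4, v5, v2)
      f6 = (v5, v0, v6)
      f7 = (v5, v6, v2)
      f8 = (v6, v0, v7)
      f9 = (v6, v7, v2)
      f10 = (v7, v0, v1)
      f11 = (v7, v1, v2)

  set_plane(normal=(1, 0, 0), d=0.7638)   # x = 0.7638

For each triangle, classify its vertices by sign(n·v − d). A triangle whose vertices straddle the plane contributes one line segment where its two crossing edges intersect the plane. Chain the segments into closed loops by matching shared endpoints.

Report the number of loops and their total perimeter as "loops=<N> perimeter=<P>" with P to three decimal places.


Straddling triangles (4 of 12):
  (v1,v0,v3) [+--] → (0.7638, 0, 0)–(0.7638, 0.616926, 0)  len=0.6169
  (v1,v3,v2) [+--] → (0.7638, 0.616926, 0)–(0.7638, 0, 0.591546)  len=0.8547
  (v7,v0,v1) [--+] → (0.7638, 0, 0)–(0.7638, -0.616926, 0)  len=0.6169
  (v7,v1,v2) [-+-] → (0.7638, -0.616926, 0)–(0.7638, 0, 0.591546)  len=0.8547

Chained into 1 loop(s):
  loop 1: 4 segments, perimeter = 2.9433
Total perimeter = 2.943

loops=1 perimeter=2.943


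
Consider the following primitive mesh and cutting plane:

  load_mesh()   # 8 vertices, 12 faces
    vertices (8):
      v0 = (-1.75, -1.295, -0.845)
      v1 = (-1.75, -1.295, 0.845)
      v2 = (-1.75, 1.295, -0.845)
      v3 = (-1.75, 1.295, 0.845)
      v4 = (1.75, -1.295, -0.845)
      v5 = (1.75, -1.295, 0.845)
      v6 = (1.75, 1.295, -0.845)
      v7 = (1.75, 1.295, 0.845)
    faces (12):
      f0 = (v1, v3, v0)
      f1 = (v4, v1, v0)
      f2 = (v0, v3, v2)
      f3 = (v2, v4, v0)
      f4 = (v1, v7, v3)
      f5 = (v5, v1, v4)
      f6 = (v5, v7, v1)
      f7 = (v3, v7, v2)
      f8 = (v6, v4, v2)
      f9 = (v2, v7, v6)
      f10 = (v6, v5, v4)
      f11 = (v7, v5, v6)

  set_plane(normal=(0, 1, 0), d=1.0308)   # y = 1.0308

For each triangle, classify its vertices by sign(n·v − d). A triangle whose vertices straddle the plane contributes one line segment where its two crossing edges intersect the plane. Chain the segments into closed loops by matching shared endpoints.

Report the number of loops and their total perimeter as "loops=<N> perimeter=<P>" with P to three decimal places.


Straddling triangles (8 of 12):
  (v1,v3,v0) [-+-] → (-1.75, 1.0308, 0.845)–(-1.75, 1.0308, 0.672607)  len=0.1724
  (v0,v3,v2) [-++] → (-1.75, 1.0308, 0.672607)–(-1.75, 1.0308, -0.845)  len=1.5176
  (v2,v4,v0) [+--] → (-1.39297, 1.0308, -0.845)–(-1.75, 1.0308, -0.845)  len=0.3570
  (v1,v7,v3) [-++] → (1.39297, 1.0308, 0.845)–(-1.75, 1.0308, 0.845)  len=3.1430
  (v5,v7,v1) [-+-] → (1.75, 1.0308, 0.845)–(1.39297, 1.0308, 0.845)  len=0.3570
  (v6,v4,v2) [+-+] → (1.75, 1.0308, -0.845)–(-1.39297, 1.0308, -0.845)  len=3.1430
  (v6,v5,v4) [+--] → (1.75, 1.0308, -0.672607)–(1.75, 1.0308, -0.845)  len=0.1724
  (v7,v5,v6) [+-+] → (1.75, 1.0308, 0.845)–(1.75, 1.0308, -0.672607)  len=1.5176

Chained into 1 loop(s):
  loop 1: 8 segments, perimeter = 10.3800
Total perimeter = 10.380

loops=1 perimeter=10.380


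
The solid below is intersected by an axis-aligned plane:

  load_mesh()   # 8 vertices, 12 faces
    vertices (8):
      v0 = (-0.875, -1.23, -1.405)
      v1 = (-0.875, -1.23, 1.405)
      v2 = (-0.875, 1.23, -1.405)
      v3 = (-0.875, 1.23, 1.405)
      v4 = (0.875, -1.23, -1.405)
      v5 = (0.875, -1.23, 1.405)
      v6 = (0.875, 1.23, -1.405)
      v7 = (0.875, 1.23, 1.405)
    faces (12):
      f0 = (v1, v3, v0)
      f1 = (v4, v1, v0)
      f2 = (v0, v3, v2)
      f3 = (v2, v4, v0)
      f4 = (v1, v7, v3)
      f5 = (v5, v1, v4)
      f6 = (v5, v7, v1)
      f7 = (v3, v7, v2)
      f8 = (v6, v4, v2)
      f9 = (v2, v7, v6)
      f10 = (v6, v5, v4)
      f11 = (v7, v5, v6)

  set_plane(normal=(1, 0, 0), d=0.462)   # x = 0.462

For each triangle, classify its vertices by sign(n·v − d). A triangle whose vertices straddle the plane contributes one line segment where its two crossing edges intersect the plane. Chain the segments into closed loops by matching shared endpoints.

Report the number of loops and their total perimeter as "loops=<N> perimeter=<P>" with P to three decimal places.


Straddling triangles (8 of 12):
  (v4,v1,v0) [+--] → (0.462, -1.23, -0.74184)–(0.462, -1.23, -1.405)  len=0.6632
  (v2,v4,v0) [-+-] → (0.462, -0.64944, -1.405)–(0.462, -1.23, -1.405)  len=0.5806
  (v1,v7,v3) [-+-] → (0.462, 0.64944, 1.405)–(0.462, 1.23, 1.405)  len=0.5806
  (v5,v1,v4) [+-+] → (0.462, -1.23, 1.405)–(0.462, -1.23, -0.74184)  len=2.1468
  (v5,v7,v1) [++-] → (0.462, 0.64944, 1.405)–(0.462, -1.23, 1.405)  len=1.8794
  (v3,v7,v2) [-+-] → (0.462, 1.23, 1.405)–(0.462, 1.23, 0.74184)  len=0.6632
  (v6,v4,v2) [++-] → (0.462, -0.64944, -1.405)–(0.462, 1.23, -1.405)  len=1.8794
  (v2,v7,v6) [-++] → (0.462, 1.23, 0.74184)–(0.462, 1.23, -1.405)  len=2.1468

Chained into 1 loop(s):
  loop 1: 8 segments, perimeter = 10.5400
Total perimeter = 10.540

loops=1 perimeter=10.540


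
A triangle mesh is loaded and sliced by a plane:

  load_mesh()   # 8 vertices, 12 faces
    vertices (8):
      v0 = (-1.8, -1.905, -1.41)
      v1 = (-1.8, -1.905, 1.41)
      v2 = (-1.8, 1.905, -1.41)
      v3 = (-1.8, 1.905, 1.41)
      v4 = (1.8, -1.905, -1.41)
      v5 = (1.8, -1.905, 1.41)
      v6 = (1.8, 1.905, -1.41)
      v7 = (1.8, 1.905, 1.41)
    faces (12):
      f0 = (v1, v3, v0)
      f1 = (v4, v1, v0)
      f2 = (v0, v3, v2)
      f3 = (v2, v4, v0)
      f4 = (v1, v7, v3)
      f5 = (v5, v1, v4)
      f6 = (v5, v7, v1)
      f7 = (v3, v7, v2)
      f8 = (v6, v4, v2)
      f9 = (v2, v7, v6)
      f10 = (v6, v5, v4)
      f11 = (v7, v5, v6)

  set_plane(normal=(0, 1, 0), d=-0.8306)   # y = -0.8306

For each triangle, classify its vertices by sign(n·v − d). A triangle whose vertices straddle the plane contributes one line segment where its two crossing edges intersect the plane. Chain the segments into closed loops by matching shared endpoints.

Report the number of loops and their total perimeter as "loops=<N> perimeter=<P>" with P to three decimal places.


Straddling triangles (8 of 12):
  (v1,v3,v0) [-+-] → (-1.8, -0.8306, 1.41)–(-1.8, -0.8306, -0.614775)  len=2.0248
  (v0,v3,v2) [-++] → (-1.8, -0.8306, -0.614775)–(-1.8, -0.8306, -1.41)  len=0.7952
  (v2,v4,v0) [+--] → (0.784819, -0.8306, -1.41)–(-1.8, -0.8306, -1.41)  len=2.5848
  (v1,v7,v3) [-++] → (-0.784819, -0.8306, 1.41)–(-1.8, -0.8306, 1.41)  len=1.0152
  (v5,v7,v1) [-+-] → (1.8, -0.8306, 1.41)–(-0.784819, -0.8306, 1.41)  len=2.5848
  (v6,v4,v2) [+-+] → (1.8, -0.8306, -1.41)–(0.784819, -0.8306, -1.41)  len=1.0152
  (v6,v5,v4) [+--] → (1.8, -0.8306, 0.614775)–(1.8, -0.8306, -1.41)  len=2.0248
  (v7,v5,v6) [+-+] → (1.8, -0.8306, 1.41)–(1.8, -0.8306, 0.614775)  len=0.7952

Chained into 1 loop(s):
  loop 1: 8 segments, perimeter = 12.8400
Total perimeter = 12.840

loops=1 perimeter=12.840
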